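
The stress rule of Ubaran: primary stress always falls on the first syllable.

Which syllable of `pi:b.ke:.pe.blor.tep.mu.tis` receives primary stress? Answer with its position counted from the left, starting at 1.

The word has 7 syllables; the first syllable is syllable 1 (pi:b).
Primary stress: syllable 1 → ˈpi:b.ke:.pe.blor.tep.mu.tis.

1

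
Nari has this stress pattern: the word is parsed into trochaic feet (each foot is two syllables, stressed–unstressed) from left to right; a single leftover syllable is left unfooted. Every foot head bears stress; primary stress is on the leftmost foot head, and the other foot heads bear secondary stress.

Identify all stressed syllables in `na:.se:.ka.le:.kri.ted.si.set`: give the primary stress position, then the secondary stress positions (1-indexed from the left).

Parse left to right into trochaic (ˈσσ) feet: (ˈna:.se:) (ˈka.le:) (ˈkri.ted) (ˈsi.set).
Foot heads (stressed positions): 1, 3, 5, 7.
End Rule Leftmost: primary stress on the leftmost head = syllable 1.
Secondary stress on 3, 5, 7: ˈna:.se:.ˌka.le:.ˌkri.ted.ˌsi.set.

primary 1, secondary 3, 5, 7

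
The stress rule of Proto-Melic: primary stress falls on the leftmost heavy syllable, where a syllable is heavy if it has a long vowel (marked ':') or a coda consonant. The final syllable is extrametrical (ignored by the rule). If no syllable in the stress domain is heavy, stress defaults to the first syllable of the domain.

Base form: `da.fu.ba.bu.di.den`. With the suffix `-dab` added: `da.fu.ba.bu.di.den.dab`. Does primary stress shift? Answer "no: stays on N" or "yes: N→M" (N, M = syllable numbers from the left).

yes: 1→6

Base `da.fu.ba.bu.di.den` (6 syllables):
  The final syllable (6, den) is extrametrical; the stress domain is syllables 1–5.
  Weights: 1 da L, 2 fu L, 3 ba L, 4 bu L, 5 di L.
  No heavy syllable in the domain; default to the first syllable of the domain = syllable 1.
  → primary stress on syllable 1.
Suffixed `da.fu.ba.bu.di.den.dab` (7 syllables):
  The final syllable (7, dab) is extrametrical; the stress domain is syllables 1–6.
  Weights: 1 da L, 2 fu L, 3 ba L, 4 bu L, 5 di L, 6 den H.
  Heavy syllables in the domain: 6. The leftmost is syllable 6 (den).
  → primary stress on syllable 6.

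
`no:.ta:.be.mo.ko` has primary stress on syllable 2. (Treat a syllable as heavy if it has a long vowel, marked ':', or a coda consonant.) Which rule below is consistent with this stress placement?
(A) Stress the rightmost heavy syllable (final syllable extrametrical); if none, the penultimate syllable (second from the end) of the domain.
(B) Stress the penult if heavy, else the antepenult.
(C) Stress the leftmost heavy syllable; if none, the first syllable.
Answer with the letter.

Rule A → syllable 2 ✓.
Rule B → syllable 3 (observed: 2).
Rule C → syllable 1 (observed: 2).

A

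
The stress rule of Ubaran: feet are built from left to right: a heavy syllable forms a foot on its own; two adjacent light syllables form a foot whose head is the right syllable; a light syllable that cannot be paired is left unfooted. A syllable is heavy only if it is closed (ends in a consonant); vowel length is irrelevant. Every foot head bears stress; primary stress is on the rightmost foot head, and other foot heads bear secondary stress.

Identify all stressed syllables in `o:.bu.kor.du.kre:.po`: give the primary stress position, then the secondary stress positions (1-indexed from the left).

primary 5, secondary 2, 3

Weights: 1 o: L, 2 bu L, 3 kor H, 4 du L, 5 kre: L, 6 po L.
Parse left to right (heavy = foot alone; LL = one foot; stranded L unfooted): (o:.ˈbu) (ˈkor) (du.ˈkre:) po.
Foot heads: 2, 3, 5.
Primary stress on the rightmost head = syllable 5.
Secondary stress on 2, 3: o:.ˌbu.ˌkor.du.ˈkre:.po.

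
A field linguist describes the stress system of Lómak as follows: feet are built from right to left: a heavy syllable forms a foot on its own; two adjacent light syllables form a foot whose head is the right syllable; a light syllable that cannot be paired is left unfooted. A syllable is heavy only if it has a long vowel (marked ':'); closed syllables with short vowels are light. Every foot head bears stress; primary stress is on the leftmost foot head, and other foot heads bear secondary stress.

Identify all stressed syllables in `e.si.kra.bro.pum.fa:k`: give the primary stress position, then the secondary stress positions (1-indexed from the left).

Weights: 1 e L, 2 si L, 3 kra L, 4 bro L, 5 pum L, 6 fa:k H.
Parse right to left (heavy = foot alone; LL = one foot; stranded L unfooted): e (si.ˈkra) (bro.ˈpum) (ˈfa:k).
Foot heads: 3, 5, 6.
Primary stress on the leftmost head = syllable 3.
Secondary stress on 5, 6: e.si.ˈkra.bro.ˌpum.ˌfa:k.

primary 3, secondary 5, 6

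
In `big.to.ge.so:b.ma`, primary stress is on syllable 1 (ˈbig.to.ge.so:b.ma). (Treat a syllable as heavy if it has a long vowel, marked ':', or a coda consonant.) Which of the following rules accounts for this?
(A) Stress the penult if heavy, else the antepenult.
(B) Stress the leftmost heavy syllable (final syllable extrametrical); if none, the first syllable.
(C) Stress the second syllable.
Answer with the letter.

Rule A → syllable 4 (observed: 1).
Rule B → syllable 1 ✓.
Rule C → syllable 2 (observed: 1).

B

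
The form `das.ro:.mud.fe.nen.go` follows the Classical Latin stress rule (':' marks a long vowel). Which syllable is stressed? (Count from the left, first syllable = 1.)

Classical Latin: stress the penult if heavy (long vowel or closed), else the antepenult.
Weights: 4 fe L, 5 nen H, 6 go L.
The penult (syllable 5, nen) is heavy, so it takes stress.
Stress on syllable 5: das.ro:.mud.fe.ˈnen.go.

5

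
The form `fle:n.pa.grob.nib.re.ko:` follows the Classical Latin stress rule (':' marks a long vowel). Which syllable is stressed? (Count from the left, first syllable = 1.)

Classical Latin: stress the penult if heavy (long vowel or closed), else the antepenult.
Weights: 4 nib H, 5 re L, 6 ko: H.
The penult (syllable 5, re) is light, so stress falls on the antepenult (syllable 4, nib).
Stress on syllable 4: fle:n.pa.grob.ˈnib.re.ko:.

4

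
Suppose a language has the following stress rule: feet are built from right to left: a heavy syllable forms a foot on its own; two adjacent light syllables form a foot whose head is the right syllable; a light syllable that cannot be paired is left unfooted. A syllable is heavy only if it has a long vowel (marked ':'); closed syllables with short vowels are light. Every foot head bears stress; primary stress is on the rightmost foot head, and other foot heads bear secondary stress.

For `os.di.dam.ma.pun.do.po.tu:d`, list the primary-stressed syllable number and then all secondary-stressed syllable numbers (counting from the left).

primary 8, secondary 3, 5, 7

Weights: 1 os L, 2 di L, 3 dam L, 4 ma L, 5 pun L, 6 do L, 7 po L, 8 tu:d H.
Parse right to left (heavy = foot alone; LL = one foot; stranded L unfooted): os (di.ˈdam) (ma.ˈpun) (do.ˈpo) (ˈtu:d).
Foot heads: 3, 5, 7, 8.
Primary stress on the rightmost head = syllable 8.
Secondary stress on 3, 5, 7: os.di.ˌdam.ma.ˌpun.do.ˌpo.ˈtu:d.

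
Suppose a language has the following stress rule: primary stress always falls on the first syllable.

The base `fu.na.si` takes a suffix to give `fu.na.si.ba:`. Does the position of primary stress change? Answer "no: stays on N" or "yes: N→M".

no: stays on 1

Base `fu.na.si` (3 syllables):
  The word has 3 syllables; the first syllable is syllable 1 (fu).
  → primary stress on syllable 1.
Suffixed `fu.na.si.ba:` (4 syllables):
  The word has 4 syllables; the first syllable is syllable 1 (fu).
  → primary stress on syllable 1.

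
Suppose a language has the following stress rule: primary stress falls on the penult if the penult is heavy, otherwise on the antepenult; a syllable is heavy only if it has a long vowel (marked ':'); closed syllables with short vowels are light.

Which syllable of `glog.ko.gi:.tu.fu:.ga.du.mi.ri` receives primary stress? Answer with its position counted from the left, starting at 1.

7

Weights: 7 du L, 8 mi L, 9 ri L.
The penult (syllable 8, mi) is light, so stress falls on the antepenult (syllable 7, du).
Primary stress: syllable 7 → glog.ko.gi:.tu.fu:.ga.ˈdu.mi.ri.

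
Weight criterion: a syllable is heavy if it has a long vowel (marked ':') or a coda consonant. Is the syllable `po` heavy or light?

light

`po`: short vowel, open (no coda). Short vowel, open → light.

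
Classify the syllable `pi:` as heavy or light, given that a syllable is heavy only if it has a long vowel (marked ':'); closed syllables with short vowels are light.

`pi:`: long vowel, open (no coda). Long vowel → heavy.

heavy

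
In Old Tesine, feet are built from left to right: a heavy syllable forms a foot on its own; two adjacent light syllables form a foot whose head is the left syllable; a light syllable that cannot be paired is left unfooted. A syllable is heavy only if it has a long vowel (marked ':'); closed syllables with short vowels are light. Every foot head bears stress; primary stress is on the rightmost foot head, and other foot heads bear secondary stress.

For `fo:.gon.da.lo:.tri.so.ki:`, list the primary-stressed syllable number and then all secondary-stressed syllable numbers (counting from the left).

primary 7, secondary 1, 2, 4, 5

Weights: 1 fo: H, 2 gon L, 3 da L, 4 lo: H, 5 tri L, 6 so L, 7 ki: H.
Parse left to right (heavy = foot alone; LL = one foot; stranded L unfooted): (ˈfo:) (ˈgon.da) (ˈlo:) (ˈtri.so) (ˈki:).
Foot heads: 1, 2, 4, 5, 7.
Primary stress on the rightmost head = syllable 7.
Secondary stress on 1, 2, 4, 5: ˌfo:.ˌgon.da.ˌlo:.ˌtri.so.ˈki:.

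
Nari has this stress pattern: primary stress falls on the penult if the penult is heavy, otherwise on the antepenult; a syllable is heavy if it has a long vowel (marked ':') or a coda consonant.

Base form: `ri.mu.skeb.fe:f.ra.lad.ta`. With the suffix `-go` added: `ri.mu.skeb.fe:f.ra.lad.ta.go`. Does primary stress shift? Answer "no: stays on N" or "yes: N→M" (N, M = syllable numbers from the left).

Base `ri.mu.skeb.fe:f.ra.lad.ta` (7 syllables):
  Weights: 5 ra L, 6 lad H, 7 ta L.
  The penult (syllable 6, lad) is heavy, so it takes stress.
  → primary stress on syllable 6.
Suffixed `ri.mu.skeb.fe:f.ra.lad.ta.go` (8 syllables):
  Weights: 6 lad H, 7 ta L, 8 go L.
  The penult (syllable 7, ta) is light, so stress falls on the antepenult (syllable 6, lad).
  → primary stress on syllable 6.

no: stays on 6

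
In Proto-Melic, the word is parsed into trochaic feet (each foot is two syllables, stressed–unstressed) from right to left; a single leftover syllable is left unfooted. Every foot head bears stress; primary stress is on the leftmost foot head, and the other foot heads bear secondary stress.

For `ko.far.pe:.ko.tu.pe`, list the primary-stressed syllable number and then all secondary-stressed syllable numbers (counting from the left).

Parse right to left into trochaic (ˈσσ) feet: (ˈko.far) (ˈpe:.ko) (ˈtu.pe).
Foot heads (stressed positions): 1, 3, 5.
End Rule Leftmost: primary stress on the leftmost head = syllable 1.
Secondary stress on 3, 5: ˈko.far.ˌpe:.ko.ˌtu.pe.

primary 1, secondary 3, 5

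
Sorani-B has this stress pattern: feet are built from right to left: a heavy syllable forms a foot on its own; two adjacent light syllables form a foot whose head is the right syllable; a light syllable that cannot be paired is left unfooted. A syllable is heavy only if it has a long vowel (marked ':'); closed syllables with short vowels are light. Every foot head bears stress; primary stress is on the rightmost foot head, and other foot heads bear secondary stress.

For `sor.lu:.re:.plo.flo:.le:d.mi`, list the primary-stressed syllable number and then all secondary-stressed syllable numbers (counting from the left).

Weights: 1 sor L, 2 lu: H, 3 re: H, 4 plo L, 5 flo: H, 6 le:d H, 7 mi L.
Parse right to left (heavy = foot alone; LL = one foot; stranded L unfooted): sor (ˈlu:) (ˈre:) plo (ˈflo:) (ˈle:d) mi.
Foot heads: 2, 3, 5, 6.
Primary stress on the rightmost head = syllable 6.
Secondary stress on 2, 3, 5: sor.ˌlu:.ˌre:.plo.ˌflo:.ˈle:d.mi.

primary 6, secondary 2, 3, 5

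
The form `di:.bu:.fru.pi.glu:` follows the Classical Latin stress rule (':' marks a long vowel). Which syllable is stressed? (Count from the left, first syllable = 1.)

Classical Latin: stress the penult if heavy (long vowel or closed), else the antepenult.
Weights: 3 fru L, 4 pi L, 5 glu: H.
The penult (syllable 4, pi) is light, so stress falls on the antepenult (syllable 3, fru).
Stress on syllable 3: di:.bu:.ˈfru.pi.glu:.

3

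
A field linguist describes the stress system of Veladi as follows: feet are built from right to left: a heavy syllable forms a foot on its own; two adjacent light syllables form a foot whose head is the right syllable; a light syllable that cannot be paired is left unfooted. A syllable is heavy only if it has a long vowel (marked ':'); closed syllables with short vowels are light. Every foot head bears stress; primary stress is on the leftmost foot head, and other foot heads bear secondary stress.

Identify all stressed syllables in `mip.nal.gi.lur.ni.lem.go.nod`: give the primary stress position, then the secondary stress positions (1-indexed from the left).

primary 2, secondary 4, 6, 8

Weights: 1 mip L, 2 nal L, 3 gi L, 4 lur L, 5 ni L, 6 lem L, 7 go L, 8 nod L.
Parse right to left (heavy = foot alone; LL = one foot; stranded L unfooted): (mip.ˈnal) (gi.ˈlur) (ni.ˈlem) (go.ˈnod).
Foot heads: 2, 4, 6, 8.
Primary stress on the leftmost head = syllable 2.
Secondary stress on 4, 6, 8: mip.ˈnal.gi.ˌlur.ni.ˌlem.go.ˌnod.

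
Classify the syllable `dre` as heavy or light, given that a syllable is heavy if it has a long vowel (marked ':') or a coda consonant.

`dre`: short vowel, open (no coda). Short vowel, open → light.

light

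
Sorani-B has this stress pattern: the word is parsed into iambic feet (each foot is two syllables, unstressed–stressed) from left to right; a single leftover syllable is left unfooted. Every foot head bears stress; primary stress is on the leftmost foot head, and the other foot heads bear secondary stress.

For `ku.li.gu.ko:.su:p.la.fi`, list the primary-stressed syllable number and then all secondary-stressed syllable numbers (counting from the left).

primary 2, secondary 4, 6

Parse left to right into iambic (σˈσ) feet: (ku.ˈli) (gu.ˈko:) (su:p.ˈla) fi. Syllable 7 is left unfooted.
Foot heads (stressed positions): 2, 4, 6.
End Rule Leftmost: primary stress on the leftmost head = syllable 2.
Secondary stress on 4, 6: ku.ˈli.gu.ˌko:.su:p.ˌla.fi.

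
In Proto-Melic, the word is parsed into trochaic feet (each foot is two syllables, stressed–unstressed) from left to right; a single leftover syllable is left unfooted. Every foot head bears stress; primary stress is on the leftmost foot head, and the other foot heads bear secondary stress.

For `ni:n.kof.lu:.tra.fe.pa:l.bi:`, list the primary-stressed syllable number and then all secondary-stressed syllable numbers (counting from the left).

primary 1, secondary 3, 5

Parse left to right into trochaic (ˈσσ) feet: (ˈni:n.kof) (ˈlu:.tra) (ˈfe.pa:l) bi:. Syllable 7 is left unfooted.
Foot heads (stressed positions): 1, 3, 5.
End Rule Leftmost: primary stress on the leftmost head = syllable 1.
Secondary stress on 3, 5: ˈni:n.kof.ˌlu:.tra.ˌfe.pa:l.bi:.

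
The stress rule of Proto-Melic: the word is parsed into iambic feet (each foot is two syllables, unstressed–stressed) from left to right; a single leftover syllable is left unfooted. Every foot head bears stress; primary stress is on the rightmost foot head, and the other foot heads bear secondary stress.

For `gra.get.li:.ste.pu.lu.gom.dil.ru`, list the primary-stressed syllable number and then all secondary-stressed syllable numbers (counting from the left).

Parse left to right into iambic (σˈσ) feet: (gra.ˈget) (li:.ˈste) (pu.ˈlu) (gom.ˈdil) ru. Syllable 9 is left unfooted.
Foot heads (stressed positions): 2, 4, 6, 8.
End Rule Rightmost: primary stress on the rightmost head = syllable 8.
Secondary stress on 2, 4, 6: gra.ˌget.li:.ˌste.pu.ˌlu.gom.ˈdil.ru.

primary 8, secondary 2, 4, 6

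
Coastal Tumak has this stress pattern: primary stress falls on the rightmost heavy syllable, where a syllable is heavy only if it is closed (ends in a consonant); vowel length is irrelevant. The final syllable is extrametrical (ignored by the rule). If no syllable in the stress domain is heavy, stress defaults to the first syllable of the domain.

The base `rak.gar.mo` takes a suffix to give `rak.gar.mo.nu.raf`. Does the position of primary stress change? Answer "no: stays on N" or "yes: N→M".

Base `rak.gar.mo` (3 syllables):
  The final syllable (3, mo) is extrametrical; the stress domain is syllables 1–2.
  Weights: 1 rak H, 2 gar H.
  Heavy syllables in the domain: 1, 2. The rightmost is syllable 2 (gar).
  → primary stress on syllable 2.
Suffixed `rak.gar.mo.nu.raf` (5 syllables):
  The final syllable (5, raf) is extrametrical; the stress domain is syllables 1–4.
  Weights: 1 rak H, 2 gar H, 3 mo L, 4 nu L.
  Heavy syllables in the domain: 1, 2. The rightmost is syllable 2 (gar).
  → primary stress on syllable 2.

no: stays on 2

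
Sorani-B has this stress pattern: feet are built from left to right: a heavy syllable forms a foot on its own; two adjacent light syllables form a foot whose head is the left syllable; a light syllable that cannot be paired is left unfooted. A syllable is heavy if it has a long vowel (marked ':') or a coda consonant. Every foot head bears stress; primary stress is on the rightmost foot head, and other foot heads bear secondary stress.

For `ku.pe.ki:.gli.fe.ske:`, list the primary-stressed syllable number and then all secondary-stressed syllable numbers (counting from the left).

primary 6, secondary 1, 3, 4

Weights: 1 ku L, 2 pe L, 3 ki: H, 4 gli L, 5 fe L, 6 ske: H.
Parse left to right (heavy = foot alone; LL = one foot; stranded L unfooted): (ˈku.pe) (ˈki:) (ˈgli.fe) (ˈske:).
Foot heads: 1, 3, 4, 6.
Primary stress on the rightmost head = syllable 6.
Secondary stress on 1, 3, 4: ˌku.pe.ˌki:.ˌgli.fe.ˈske:.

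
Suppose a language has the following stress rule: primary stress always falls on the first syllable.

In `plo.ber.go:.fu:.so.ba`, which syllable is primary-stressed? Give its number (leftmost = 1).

1

The word has 6 syllables; the first syllable is syllable 1 (plo).
Primary stress: syllable 1 → ˈplo.ber.go:.fu:.so.ba.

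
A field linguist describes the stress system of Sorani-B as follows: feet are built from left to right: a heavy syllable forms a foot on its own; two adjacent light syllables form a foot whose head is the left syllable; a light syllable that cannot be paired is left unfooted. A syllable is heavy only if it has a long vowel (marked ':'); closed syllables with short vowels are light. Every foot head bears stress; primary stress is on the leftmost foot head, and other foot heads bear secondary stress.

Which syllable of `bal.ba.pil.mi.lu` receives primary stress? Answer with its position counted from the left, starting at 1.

1

Weights: 1 bal L, 2 ba L, 3 pil L, 4 mi L, 5 lu L.
Parse left to right (heavy = foot alone; LL = one foot; stranded L unfooted): (ˈbal.ba) (ˈpil.mi) lu.
Foot heads: 1, 3.
Primary stress on the leftmost head = syllable 1.
Primary stress: syllable 1 → ˈbal.ba.pil.mi.lu.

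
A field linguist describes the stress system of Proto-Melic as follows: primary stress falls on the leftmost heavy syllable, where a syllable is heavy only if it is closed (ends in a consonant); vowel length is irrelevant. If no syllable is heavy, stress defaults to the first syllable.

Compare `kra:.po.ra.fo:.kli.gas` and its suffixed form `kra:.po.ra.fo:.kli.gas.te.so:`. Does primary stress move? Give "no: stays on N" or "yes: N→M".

Base `kra:.po.ra.fo:.kli.gas` (6 syllables):
  Weights: 1 kra: L, 2 po L, 3 ra L, 4 fo: L, 5 kli L, 6 gas H.
  Heavy syllables in the domain: 6. The leftmost is syllable 6 (gas).
  → primary stress on syllable 6.
Suffixed `kra:.po.ra.fo:.kli.gas.te.so:` (8 syllables):
  Weights: 1 kra: L, 2 po L, 3 ra L, 4 fo: L, 5 kli L, 6 gas H, 7 te L, 8 so: L.
  Heavy syllables in the domain: 6. The leftmost is syllable 6 (gas).
  → primary stress on syllable 6.

no: stays on 6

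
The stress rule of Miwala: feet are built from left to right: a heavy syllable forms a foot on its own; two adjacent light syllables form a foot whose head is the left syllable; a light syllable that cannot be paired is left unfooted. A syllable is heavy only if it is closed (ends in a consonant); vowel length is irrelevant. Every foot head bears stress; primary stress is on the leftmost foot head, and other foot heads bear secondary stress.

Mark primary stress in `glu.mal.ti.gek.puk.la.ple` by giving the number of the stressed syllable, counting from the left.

2

Weights: 1 glu L, 2 mal H, 3 ti L, 4 gek H, 5 puk H, 6 la L, 7 ple L.
Parse left to right (heavy = foot alone; LL = one foot; stranded L unfooted): glu (ˈmal) ti (ˈgek) (ˈpuk) (ˈla.ple).
Foot heads: 2, 4, 5, 6.
Primary stress on the leftmost head = syllable 2.
Primary stress: syllable 2 → glu.ˈmal.ti.gek.puk.la.ple.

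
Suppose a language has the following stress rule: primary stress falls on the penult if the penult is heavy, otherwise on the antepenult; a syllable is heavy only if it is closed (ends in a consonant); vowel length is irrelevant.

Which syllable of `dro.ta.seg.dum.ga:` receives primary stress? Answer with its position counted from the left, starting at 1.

Weights: 3 seg H, 4 dum H, 5 ga: L.
The penult (syllable 4, dum) is heavy, so it takes stress.
Primary stress: syllable 4 → dro.ta.seg.ˈdum.ga:.

4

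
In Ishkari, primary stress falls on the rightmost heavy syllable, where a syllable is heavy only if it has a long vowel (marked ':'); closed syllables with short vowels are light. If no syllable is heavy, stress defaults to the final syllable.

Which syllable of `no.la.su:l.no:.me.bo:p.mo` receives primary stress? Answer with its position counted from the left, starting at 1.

6

Weights: 1 no L, 2 la L, 3 su:l H, 4 no: H, 5 me L, 6 bo:p H, 7 mo L.
Heavy syllables in the domain: 3, 4, 6. The rightmost is syllable 6 (bo:p).
Primary stress: syllable 6 → no.la.su:l.no:.me.ˈbo:p.mo.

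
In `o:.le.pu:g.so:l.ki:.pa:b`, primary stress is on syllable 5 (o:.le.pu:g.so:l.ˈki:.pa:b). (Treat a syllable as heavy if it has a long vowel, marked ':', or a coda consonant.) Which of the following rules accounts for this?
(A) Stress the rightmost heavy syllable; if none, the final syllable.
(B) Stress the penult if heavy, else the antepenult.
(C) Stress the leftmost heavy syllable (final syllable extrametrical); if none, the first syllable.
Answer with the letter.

Rule A → syllable 6 (observed: 5).
Rule B → syllable 5 ✓.
Rule C → syllable 1 (observed: 5).

B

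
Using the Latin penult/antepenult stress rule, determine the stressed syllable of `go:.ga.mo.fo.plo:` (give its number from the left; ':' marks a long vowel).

3

Classical Latin: stress the penult if heavy (long vowel or closed), else the antepenult.
Weights: 3 mo L, 4 fo L, 5 plo: H.
The penult (syllable 4, fo) is light, so stress falls on the antepenult (syllable 3, mo).
Stress on syllable 3: go:.ga.ˈmo.fo.plo:.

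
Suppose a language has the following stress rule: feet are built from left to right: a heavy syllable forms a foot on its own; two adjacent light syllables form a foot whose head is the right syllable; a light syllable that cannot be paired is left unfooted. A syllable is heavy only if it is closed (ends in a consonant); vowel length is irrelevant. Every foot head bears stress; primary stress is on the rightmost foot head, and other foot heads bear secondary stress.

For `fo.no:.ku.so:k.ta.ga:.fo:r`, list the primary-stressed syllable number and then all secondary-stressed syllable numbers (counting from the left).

primary 7, secondary 2, 4, 6

Weights: 1 fo L, 2 no: L, 3 ku L, 4 so:k H, 5 ta L, 6 ga: L, 7 fo:r H.
Parse left to right (heavy = foot alone; LL = one foot; stranded L unfooted): (fo.ˈno:) ku (ˈso:k) (ta.ˈga:) (ˈfo:r).
Foot heads: 2, 4, 6, 7.
Primary stress on the rightmost head = syllable 7.
Secondary stress on 2, 4, 6: fo.ˌno:.ku.ˌso:k.ta.ˌga:.ˈfo:r.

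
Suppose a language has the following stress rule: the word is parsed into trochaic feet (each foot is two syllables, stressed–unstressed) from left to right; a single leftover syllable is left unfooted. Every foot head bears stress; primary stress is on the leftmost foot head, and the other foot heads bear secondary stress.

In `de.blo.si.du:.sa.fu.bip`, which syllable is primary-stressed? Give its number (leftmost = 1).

1

Parse left to right into trochaic (ˈσσ) feet: (ˈde.blo) (ˈsi.du:) (ˈsa.fu) bip. Syllable 7 is left unfooted.
Foot heads (stressed positions): 1, 3, 5.
End Rule Leftmost: primary stress on the leftmost head = syllable 1.
Primary stress: syllable 1 → ˈde.blo.si.du:.sa.fu.bip.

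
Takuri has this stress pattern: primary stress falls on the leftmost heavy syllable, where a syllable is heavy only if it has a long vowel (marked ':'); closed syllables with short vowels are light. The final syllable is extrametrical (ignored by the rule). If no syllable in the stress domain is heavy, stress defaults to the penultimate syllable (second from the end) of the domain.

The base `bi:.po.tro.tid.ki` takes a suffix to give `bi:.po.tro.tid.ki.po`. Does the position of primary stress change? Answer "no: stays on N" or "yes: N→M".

Base `bi:.po.tro.tid.ki` (5 syllables):
  The final syllable (5, ki) is extrametrical; the stress domain is syllables 1–4.
  Weights: 1 bi: H, 2 po L, 3 tro L, 4 tid L.
  Heavy syllables in the domain: 1. The leftmost is syllable 1 (bi:).
  → primary stress on syllable 1.
Suffixed `bi:.po.tro.tid.ki.po` (6 syllables):
  The final syllable (6, po) is extrametrical; the stress domain is syllables 1–5.
  Weights: 1 bi: H, 2 po L, 3 tro L, 4 tid L, 5 ki L.
  Heavy syllables in the domain: 1. The leftmost is syllable 1 (bi:).
  → primary stress on syllable 1.

no: stays on 1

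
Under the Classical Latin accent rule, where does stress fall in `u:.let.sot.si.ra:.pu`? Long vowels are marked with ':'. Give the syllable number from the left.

Classical Latin: stress the penult if heavy (long vowel or closed), else the antepenult.
Weights: 4 si L, 5 ra: H, 6 pu L.
The penult (syllable 5, ra:) is heavy, so it takes stress.
Stress on syllable 5: u:.let.sot.si.ˈra:.pu.

5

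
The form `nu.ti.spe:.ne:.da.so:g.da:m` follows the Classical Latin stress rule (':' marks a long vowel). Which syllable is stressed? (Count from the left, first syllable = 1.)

6

Classical Latin: stress the penult if heavy (long vowel or closed), else the antepenult.
Weights: 5 da L, 6 so:g H, 7 da:m H.
The penult (syllable 6, so:g) is heavy, so it takes stress.
Stress on syllable 6: nu.ti.spe:.ne:.da.ˈso:g.da:m.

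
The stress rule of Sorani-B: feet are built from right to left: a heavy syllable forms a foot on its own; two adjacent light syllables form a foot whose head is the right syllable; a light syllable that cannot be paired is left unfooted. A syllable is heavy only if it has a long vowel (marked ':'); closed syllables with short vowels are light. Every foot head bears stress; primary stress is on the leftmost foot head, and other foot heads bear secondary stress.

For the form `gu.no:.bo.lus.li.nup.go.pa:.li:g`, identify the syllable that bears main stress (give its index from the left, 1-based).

2

Weights: 1 gu L, 2 no: H, 3 bo L, 4 lus L, 5 li L, 6 nup L, 7 go L, 8 pa: H, 9 li:g H.
Parse right to left (heavy = foot alone; LL = one foot; stranded L unfooted): gu (ˈno:) bo (lus.ˈli) (nup.ˈgo) (ˈpa:) (ˈli:g).
Foot heads: 2, 5, 7, 8, 9.
Primary stress on the leftmost head = syllable 2.
Primary stress: syllable 2 → gu.ˈno:.bo.lus.li.nup.go.pa:.li:g.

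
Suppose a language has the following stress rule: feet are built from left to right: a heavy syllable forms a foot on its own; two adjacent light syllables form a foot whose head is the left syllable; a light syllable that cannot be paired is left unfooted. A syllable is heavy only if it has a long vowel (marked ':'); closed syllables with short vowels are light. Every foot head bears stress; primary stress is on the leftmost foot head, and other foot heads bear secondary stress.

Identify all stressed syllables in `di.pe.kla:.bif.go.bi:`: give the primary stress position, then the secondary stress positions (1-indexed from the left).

primary 1, secondary 3, 4, 6

Weights: 1 di L, 2 pe L, 3 kla: H, 4 bif L, 5 go L, 6 bi: H.
Parse left to right (heavy = foot alone; LL = one foot; stranded L unfooted): (ˈdi.pe) (ˈkla:) (ˈbif.go) (ˈbi:).
Foot heads: 1, 3, 4, 6.
Primary stress on the leftmost head = syllable 1.
Secondary stress on 3, 4, 6: ˈdi.pe.ˌkla:.ˌbif.go.ˌbi:.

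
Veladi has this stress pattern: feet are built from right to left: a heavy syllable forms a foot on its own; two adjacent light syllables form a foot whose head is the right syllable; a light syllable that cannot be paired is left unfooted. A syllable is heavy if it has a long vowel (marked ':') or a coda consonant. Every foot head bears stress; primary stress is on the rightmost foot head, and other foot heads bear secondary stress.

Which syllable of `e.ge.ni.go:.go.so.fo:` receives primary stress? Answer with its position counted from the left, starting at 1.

7

Weights: 1 e L, 2 ge L, 3 ni L, 4 go: H, 5 go L, 6 so L, 7 fo: H.
Parse right to left (heavy = foot alone; LL = one foot; stranded L unfooted): e (ge.ˈni) (ˈgo:) (go.ˈso) (ˈfo:).
Foot heads: 3, 4, 6, 7.
Primary stress on the rightmost head = syllable 7.
Primary stress: syllable 7 → e.ge.ni.go:.go.so.ˈfo:.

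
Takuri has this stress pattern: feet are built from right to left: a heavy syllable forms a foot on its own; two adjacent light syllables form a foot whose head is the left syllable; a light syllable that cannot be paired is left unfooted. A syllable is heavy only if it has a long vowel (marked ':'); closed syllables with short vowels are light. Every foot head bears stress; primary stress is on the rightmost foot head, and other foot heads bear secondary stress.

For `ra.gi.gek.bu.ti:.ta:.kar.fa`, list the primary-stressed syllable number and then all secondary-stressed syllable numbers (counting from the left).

primary 7, secondary 1, 3, 5, 6

Weights: 1 ra L, 2 gi L, 3 gek L, 4 bu L, 5 ti: H, 6 ta: H, 7 kar L, 8 fa L.
Parse right to left (heavy = foot alone; LL = one foot; stranded L unfooted): (ˈra.gi) (ˈgek.bu) (ˈti:) (ˈta:) (ˈkar.fa).
Foot heads: 1, 3, 5, 6, 7.
Primary stress on the rightmost head = syllable 7.
Secondary stress on 1, 3, 5, 6: ˌra.gi.ˌgek.bu.ˌti:.ˌta:.ˈkar.fa.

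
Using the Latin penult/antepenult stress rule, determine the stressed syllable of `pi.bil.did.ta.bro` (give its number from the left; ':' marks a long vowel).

Classical Latin: stress the penult if heavy (long vowel or closed), else the antepenult.
Weights: 3 did H, 4 ta L, 5 bro L.
The penult (syllable 4, ta) is light, so stress falls on the antepenult (syllable 3, did).
Stress on syllable 3: pi.bil.ˈdid.ta.bro.

3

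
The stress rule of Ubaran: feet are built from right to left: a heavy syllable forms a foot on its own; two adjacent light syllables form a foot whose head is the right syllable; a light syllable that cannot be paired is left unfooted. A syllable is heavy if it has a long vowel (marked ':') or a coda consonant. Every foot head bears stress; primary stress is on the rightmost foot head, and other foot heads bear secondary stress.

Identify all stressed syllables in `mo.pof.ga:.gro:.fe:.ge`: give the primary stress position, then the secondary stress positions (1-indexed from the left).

Weights: 1 mo L, 2 pof H, 3 ga: H, 4 gro: H, 5 fe: H, 6 ge L.
Parse right to left (heavy = foot alone; LL = one foot; stranded L unfooted): mo (ˈpof) (ˈga:) (ˈgro:) (ˈfe:) ge.
Foot heads: 2, 3, 4, 5.
Primary stress on the rightmost head = syllable 5.
Secondary stress on 2, 3, 4: mo.ˌpof.ˌga:.ˌgro:.ˈfe:.ge.

primary 5, secondary 2, 3, 4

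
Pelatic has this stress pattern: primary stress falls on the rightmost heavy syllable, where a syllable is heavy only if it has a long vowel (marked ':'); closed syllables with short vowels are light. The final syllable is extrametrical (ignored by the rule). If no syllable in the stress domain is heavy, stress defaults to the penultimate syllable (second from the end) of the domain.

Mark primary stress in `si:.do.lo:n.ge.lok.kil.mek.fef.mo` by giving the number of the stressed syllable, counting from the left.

3

The final syllable (9, mo) is extrametrical; the stress domain is syllables 1–8.
Weights: 1 si: H, 2 do L, 3 lo:n H, 4 ge L, 5 lok L, 6 kil L, 7 mek L, 8 fef L.
Heavy syllables in the domain: 1, 3. The rightmost is syllable 3 (lo:n).
Primary stress: syllable 3 → si:.do.ˈlo:n.ge.lok.kil.mek.fef.mo.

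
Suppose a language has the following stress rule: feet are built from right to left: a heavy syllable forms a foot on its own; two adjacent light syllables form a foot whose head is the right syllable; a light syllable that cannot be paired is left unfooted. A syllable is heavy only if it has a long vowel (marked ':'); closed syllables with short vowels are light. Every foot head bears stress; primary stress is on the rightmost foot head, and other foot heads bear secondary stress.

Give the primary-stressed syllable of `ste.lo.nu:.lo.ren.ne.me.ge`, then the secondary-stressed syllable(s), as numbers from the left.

Weights: 1 ste L, 2 lo L, 3 nu: H, 4 lo L, 5 ren L, 6 ne L, 7 me L, 8 ge L.
Parse right to left (heavy = foot alone; LL = one foot; stranded L unfooted): (ste.ˈlo) (ˈnu:) lo (ren.ˈne) (me.ˈge).
Foot heads: 2, 3, 6, 8.
Primary stress on the rightmost head = syllable 8.
Secondary stress on 2, 3, 6: ste.ˌlo.ˌnu:.lo.ren.ˌne.me.ˈge.

primary 8, secondary 2, 3, 6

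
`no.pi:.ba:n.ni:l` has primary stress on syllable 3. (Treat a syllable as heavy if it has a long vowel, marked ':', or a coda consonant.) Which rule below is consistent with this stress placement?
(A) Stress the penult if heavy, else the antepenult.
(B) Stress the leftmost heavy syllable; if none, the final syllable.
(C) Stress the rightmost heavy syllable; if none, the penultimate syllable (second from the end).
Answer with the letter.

A

Rule A → syllable 3 ✓.
Rule B → syllable 2 (observed: 3).
Rule C → syllable 4 (observed: 3).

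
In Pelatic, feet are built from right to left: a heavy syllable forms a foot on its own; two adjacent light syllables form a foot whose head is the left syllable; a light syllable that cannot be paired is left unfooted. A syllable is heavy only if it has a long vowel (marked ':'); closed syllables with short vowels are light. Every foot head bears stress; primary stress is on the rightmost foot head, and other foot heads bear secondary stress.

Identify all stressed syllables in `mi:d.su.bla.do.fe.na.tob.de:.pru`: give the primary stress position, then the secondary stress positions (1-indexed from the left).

primary 8, secondary 1, 2, 4, 6

Weights: 1 mi:d H, 2 su L, 3 bla L, 4 do L, 5 fe L, 6 na L, 7 tob L, 8 de: H, 9 pru L.
Parse right to left (heavy = foot alone; LL = one foot; stranded L unfooted): (ˈmi:d) (ˈsu.bla) (ˈdo.fe) (ˈna.tob) (ˈde:) pru.
Foot heads: 1, 2, 4, 6, 8.
Primary stress on the rightmost head = syllable 8.
Secondary stress on 1, 2, 4, 6: ˌmi:d.ˌsu.bla.ˌdo.fe.ˌna.tob.ˈde:.pru.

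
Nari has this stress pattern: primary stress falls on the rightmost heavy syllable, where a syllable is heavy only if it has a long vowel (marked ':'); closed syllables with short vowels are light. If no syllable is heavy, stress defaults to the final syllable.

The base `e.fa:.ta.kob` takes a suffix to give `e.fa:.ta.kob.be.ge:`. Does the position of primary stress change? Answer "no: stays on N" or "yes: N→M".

yes: 2→6

Base `e.fa:.ta.kob` (4 syllables):
  Weights: 1 e L, 2 fa: H, 3 ta L, 4 kob L.
  Heavy syllables in the domain: 2. The rightmost is syllable 2 (fa:).
  → primary stress on syllable 2.
Suffixed `e.fa:.ta.kob.be.ge:` (6 syllables):
  Weights: 1 e L, 2 fa: H, 3 ta L, 4 kob L, 5 be L, 6 ge: H.
  Heavy syllables in the domain: 2, 6. The rightmost is syllable 6 (ge:).
  → primary stress on syllable 6.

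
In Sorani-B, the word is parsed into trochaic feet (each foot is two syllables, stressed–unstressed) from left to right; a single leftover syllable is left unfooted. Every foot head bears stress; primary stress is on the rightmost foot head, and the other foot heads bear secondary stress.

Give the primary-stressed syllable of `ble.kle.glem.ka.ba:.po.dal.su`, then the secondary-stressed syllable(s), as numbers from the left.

primary 7, secondary 1, 3, 5

Parse left to right into trochaic (ˈσσ) feet: (ˈble.kle) (ˈglem.ka) (ˈba:.po) (ˈdal.su).
Foot heads (stressed positions): 1, 3, 5, 7.
End Rule Rightmost: primary stress on the rightmost head = syllable 7.
Secondary stress on 1, 3, 5: ˌble.kle.ˌglem.ka.ˌba:.po.ˈdal.su.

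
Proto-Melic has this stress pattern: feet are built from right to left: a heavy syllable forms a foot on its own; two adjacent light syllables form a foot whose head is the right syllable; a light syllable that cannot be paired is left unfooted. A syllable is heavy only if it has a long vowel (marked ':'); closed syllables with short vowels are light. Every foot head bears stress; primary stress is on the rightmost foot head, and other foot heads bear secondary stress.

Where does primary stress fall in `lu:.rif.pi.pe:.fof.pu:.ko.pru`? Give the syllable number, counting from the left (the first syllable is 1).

8

Weights: 1 lu: H, 2 rif L, 3 pi L, 4 pe: H, 5 fof L, 6 pu: H, 7 ko L, 8 pru L.
Parse right to left (heavy = foot alone; LL = one foot; stranded L unfooted): (ˈlu:) (rif.ˈpi) (ˈpe:) fof (ˈpu:) (ko.ˈpru).
Foot heads: 1, 3, 4, 6, 8.
Primary stress on the rightmost head = syllable 8.
Primary stress: syllable 8 → lu:.rif.pi.pe:.fof.pu:.ko.ˈpru.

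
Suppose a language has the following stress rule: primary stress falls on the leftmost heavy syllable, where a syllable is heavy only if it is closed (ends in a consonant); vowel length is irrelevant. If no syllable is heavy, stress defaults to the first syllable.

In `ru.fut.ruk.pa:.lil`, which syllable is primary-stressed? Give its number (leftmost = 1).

2

Weights: 1 ru L, 2 fut H, 3 ruk H, 4 pa: L, 5 lil H.
Heavy syllables in the domain: 2, 3, 5. The leftmost is syllable 2 (fut).
Primary stress: syllable 2 → ru.ˈfut.ruk.pa:.lil.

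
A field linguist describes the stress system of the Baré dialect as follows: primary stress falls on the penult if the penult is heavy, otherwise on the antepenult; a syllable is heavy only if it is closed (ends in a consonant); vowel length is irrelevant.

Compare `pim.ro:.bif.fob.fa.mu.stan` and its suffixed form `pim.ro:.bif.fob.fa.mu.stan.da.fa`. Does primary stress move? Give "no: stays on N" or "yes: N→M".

Base `pim.ro:.bif.fob.fa.mu.stan` (7 syllables):
  Weights: 5 fa L, 6 mu L, 7 stan H.
  The penult (syllable 6, mu) is light, so stress falls on the antepenult (syllable 5, fa).
  → primary stress on syllable 5.
Suffixed `pim.ro:.bif.fob.fa.mu.stan.da.fa` (9 syllables):
  Weights: 7 stan H, 8 da L, 9 fa L.
  The penult (syllable 8, da) is light, so stress falls on the antepenult (syllable 7, stan).
  → primary stress on syllable 7.

yes: 5→7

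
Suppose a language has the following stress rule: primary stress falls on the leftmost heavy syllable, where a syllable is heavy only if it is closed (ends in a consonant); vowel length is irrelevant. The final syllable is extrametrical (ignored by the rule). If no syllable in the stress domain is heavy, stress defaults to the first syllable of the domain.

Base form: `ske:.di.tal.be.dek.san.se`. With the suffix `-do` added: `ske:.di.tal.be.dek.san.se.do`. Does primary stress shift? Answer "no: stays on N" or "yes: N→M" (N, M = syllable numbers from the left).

no: stays on 3

Base `ske:.di.tal.be.dek.san.se` (7 syllables):
  The final syllable (7, se) is extrametrical; the stress domain is syllables 1–6.
  Weights: 1 ske: L, 2 di L, 3 tal H, 4 be L, 5 dek H, 6 san H.
  Heavy syllables in the domain: 3, 5, 6. The leftmost is syllable 3 (tal).
  → primary stress on syllable 3.
Suffixed `ske:.di.tal.be.dek.san.se.do` (8 syllables):
  The final syllable (8, do) is extrametrical; the stress domain is syllables 1–7.
  Weights: 1 ske: L, 2 di L, 3 tal H, 4 be L, 5 dek H, 6 san H, 7 se L.
  Heavy syllables in the domain: 3, 5, 6. The leftmost is syllable 3 (tal).
  → primary stress on syllable 3.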